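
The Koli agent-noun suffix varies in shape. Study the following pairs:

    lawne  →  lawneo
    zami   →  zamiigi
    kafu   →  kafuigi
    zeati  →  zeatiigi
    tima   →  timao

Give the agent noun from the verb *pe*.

The suffix is conditioned by the last vowel: -igi when the last vowel of the stem is a high vowel (*zami*, *kafu*, *zeati*); -o when the last vowel of the stem is a non-high vowel (*lawne*, *tima*).
*pe*: last vowel = /e/, a non-high vowel → -o → *peo*.

peo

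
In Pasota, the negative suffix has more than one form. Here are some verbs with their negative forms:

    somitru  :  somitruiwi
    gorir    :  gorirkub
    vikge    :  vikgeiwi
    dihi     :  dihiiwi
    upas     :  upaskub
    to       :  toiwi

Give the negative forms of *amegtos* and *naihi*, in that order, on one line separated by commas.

amegtoskub, naihiiwi

The suffix is conditioned by the final sound: -kub when the stem ends in a consonant (*gorir*, *upas*); -iwi when the stem ends in a vowel (*somitru*, *vikge*, *dihi*, *to*).
The final sound of *amegtos* is /s/, which is a consonant, so the suffix is -kub, giving *amegtoskub*.
*naihi*: final sound = /i/, a vowel → -iwi → *naihiiwi*.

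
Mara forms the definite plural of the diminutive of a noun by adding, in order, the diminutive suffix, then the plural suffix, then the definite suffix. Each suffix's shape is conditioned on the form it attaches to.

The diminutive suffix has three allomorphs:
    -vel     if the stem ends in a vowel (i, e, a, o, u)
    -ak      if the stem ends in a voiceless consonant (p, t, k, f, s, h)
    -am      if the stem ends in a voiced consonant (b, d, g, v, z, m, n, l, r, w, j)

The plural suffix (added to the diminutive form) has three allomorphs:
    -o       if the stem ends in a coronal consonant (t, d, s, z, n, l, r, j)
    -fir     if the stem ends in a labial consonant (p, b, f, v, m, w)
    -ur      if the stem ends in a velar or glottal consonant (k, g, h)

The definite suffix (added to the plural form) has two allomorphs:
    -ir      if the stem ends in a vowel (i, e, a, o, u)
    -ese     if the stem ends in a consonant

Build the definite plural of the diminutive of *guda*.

*guda* — final sound /a/ (a vowel) → -vel → *gudavel*.
The diminutive form *gudavel* — final consonant /l/ (coronal) → -o → *gudavelo*.
Since the final sound of the plural form *gudavelo* is /o/ (a vowel), it takes -ir, giving *gudaveloir*.

gudaveloir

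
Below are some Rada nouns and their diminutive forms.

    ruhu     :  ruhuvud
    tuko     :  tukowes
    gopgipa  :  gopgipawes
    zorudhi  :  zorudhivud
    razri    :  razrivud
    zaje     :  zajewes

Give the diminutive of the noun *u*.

The suffix is conditioned by the last vowel: -vud when the last vowel of the stem is a high vowel (*ruhu*, *zorudhi*, *razri*); -wes when the last vowel of the stem is a non-high vowel (*tuko*, *gopgipa*, *zaje*).
The last vowel of *u* is /u/, which is a high vowel, so the suffix is -vud, giving *uvud*.

uvud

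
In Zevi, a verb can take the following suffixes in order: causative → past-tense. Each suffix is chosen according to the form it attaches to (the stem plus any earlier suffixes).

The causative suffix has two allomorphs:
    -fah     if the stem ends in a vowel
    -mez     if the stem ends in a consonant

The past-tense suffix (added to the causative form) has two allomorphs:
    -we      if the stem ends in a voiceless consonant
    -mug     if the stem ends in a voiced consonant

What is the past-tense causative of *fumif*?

fumifmezmug

The final sound of *fumif* is /f/, which is a consonant, so the causative suffix is -mez, giving *fumifmez*.
The causative form *fumifmez* — final consonant /z/ (voiced) → -mug → *fumifmezmug*.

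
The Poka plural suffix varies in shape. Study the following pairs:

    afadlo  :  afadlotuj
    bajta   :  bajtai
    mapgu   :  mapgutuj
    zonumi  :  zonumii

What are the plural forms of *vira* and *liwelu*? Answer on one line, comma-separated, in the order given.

virai, liwelutuj

Looking at the last vowel of each stem: -tuj when the last vowel of the stem is a rounded vowel (*afadlo*, *mapgu*); -i when the last vowel of the stem is an unrounded vowel (*bajta*, *zonumi*).
*vira*: last vowel = /a/, an unrounded vowel → -i → *virai*.
*liwelu* — last vowel /u/ (a rounded vowel) → -tuj → *liwelutuj*.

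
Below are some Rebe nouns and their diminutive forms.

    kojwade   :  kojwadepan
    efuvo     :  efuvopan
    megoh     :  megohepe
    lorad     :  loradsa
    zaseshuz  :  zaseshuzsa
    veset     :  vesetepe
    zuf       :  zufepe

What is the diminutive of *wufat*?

The alternation tracks the final sound of the stem — -epe when the stem ends in a voiceless consonant (*megoh*, *veset*, *zuf*); -sa when the stem ends in a voiced consonant (*lorad*, *zaseshuz*); -pan when the stem ends in a vowel (*kojwade*, *efuvo*).
*wufat*: final sound = /t/, a voiceless consonant → -epe → *wufatepe*.

wufatepe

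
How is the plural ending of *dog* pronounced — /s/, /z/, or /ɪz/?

The stem *dog* ends in a voiced non-sibilant sound.
The plural suffix surfaces as /ɪz/ after sibilants, /s/ after other voiceless consonants, and /z/ after other voiced sounds.
So the plural -s on *dog* is pronounced /z/.

/z/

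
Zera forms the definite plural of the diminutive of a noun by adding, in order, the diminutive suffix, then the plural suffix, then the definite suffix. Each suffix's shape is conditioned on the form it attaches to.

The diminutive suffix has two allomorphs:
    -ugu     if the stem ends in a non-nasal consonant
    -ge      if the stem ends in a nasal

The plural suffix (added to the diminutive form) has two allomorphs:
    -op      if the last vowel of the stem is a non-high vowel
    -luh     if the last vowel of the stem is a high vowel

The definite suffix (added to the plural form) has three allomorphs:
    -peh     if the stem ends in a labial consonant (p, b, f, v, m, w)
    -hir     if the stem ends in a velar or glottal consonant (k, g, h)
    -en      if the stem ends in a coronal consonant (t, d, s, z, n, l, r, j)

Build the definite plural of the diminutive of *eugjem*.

The final consonant of *eugjem* is /m/, which is a nasal, so the diminutive suffix is -ge, giving *eugjemge*.
The diminutive form *eugjemge* — last vowel /e/ (a non-high vowel) → -op → *eugjemgeop*.
The final consonant of the plural form *eugjemgeop* is /p/, which is labial, so the definite suffix is -peh, giving *eugjemgeoppeh*.

eugjemgeoppeh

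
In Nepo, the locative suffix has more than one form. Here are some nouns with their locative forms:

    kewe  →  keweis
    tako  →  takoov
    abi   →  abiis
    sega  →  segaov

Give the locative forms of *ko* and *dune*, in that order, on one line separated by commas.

koov, duneis

The pattern is front/back vowel harmony: -is when the last vowel of the stem is a front vowel (*kewe*, *abi*); -ov when the last vowel of the stem is a back vowel (*tako*, *sega*).
*ko*: last vowel = /o/, a back vowel → -ov → *koov*.
*dune*: last vowel = /e/, a front vowel → -is → *duneis*.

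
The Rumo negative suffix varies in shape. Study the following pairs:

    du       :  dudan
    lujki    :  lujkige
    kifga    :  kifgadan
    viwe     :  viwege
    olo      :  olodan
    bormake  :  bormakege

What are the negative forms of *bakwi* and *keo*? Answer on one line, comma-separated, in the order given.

The suffix is conditioned by the last vowel: -ge when the last vowel of the stem is a front vowel (*lujki*, *viwe*, *bormake*); -dan when the last vowel of the stem is a back vowel (*du*, *kifga*, *olo*).
The last vowel of *bakwi* is /i/, which is a front vowel, so the suffix is -ge, giving *bakwige*.
Since the last vowel of *keo* is /o/ (a back vowel), it takes -dan, giving *keodan*.

bakwige, keodan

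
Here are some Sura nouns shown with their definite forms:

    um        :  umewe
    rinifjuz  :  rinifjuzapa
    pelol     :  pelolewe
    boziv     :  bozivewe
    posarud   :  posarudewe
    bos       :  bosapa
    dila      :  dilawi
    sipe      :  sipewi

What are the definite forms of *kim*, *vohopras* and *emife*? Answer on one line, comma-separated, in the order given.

kimewe, vohoprasapa, emifewi

The alternation tracks the final sound of the stem — -apa when the stem ends in a sibilant (*rinifjuz*, *bos*); -ewe when the stem ends in a non-sibilant consonant (*um*, *pelol*, *boziv*, *posarud*); -wi when the stem ends in a vowel (*dila*, *sipe*).
*kim* — final sound /m/ (a non-sibilant consonant) → -ewe → *kimewe*.
*vohopras* — final sound /s/ (a sibilant) → -apa → *vohoprasapa*.
*emife*: final sound = /e/, a vowel → -wi → *emifewi*.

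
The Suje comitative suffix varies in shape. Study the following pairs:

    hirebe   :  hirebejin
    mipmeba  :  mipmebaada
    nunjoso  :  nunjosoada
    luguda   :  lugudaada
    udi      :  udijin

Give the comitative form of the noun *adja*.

adjaada

The suffix is conditioned by the last vowel: -jin when the last vowel of the stem is a front vowel (*hirebe*, *udi*); -ada when the last vowel of the stem is a back vowel (*mipmeba*, *nunjoso*, *luguda*).
*adja* — last vowel /a/ (a back vowel) → -ada → *adjaada*.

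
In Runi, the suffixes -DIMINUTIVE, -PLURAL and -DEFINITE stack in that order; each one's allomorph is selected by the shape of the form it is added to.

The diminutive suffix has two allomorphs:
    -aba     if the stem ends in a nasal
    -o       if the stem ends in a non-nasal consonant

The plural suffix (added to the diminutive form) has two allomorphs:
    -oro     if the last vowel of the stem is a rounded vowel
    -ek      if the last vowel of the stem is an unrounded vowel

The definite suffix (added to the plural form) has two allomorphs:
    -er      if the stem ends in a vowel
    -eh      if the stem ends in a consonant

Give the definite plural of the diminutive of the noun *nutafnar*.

nutafnarooroer

Since the final consonant of *nutafnar* is /r/ (non-nasal), it takes -o, giving *nutafnaro*.
Since the last vowel of the diminutive form *nutafnaro* is /o/ (a rounded vowel), it takes -oro, giving *nutafnarooro*.
The plural form *nutafnarooro*: final sound = /o/, a vowel → -er → *nutafnarooroer*.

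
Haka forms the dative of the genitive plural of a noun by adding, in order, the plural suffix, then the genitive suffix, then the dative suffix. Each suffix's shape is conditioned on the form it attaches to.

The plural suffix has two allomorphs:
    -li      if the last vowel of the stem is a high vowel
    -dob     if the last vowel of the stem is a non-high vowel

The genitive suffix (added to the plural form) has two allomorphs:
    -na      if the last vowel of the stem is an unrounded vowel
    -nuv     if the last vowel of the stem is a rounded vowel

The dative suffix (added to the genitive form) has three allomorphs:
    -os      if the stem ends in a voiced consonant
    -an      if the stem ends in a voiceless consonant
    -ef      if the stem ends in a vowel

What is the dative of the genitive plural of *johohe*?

Since the last vowel of *johohe* is /e/ (a non-high vowel), it takes -dob, giving *johohedob*.
Since the last vowel of the plural form *johohedob* is /o/ (a rounded vowel), it takes -nuv, giving *johohedobnuv*.
The genitive form *johohedobnuv*: final sound = /v/, a voiced consonant → -os → *johohedobnuvos*.

johohedobnuvos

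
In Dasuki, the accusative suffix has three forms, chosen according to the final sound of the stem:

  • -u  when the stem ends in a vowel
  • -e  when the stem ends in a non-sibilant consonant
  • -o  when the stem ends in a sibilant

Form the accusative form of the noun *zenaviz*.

The final sound of *zenaviz* is /z/, which is a sibilant, so the suffix is -o, giving *zenavizo*.

zenavizo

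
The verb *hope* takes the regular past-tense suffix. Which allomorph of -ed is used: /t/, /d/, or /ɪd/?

/t/

The stem *hope* ends in a voiceless consonant other than /t/.
The -ed suffix is realized as /ɪd/ after /t, d/; as /t/ after other voiceless consonants; and as /d/ after other voiced sounds.
So -ed on *hope* is pronounced /t/.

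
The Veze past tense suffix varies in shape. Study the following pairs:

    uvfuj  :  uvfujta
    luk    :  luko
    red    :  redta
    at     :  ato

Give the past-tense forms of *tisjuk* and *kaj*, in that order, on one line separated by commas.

Looking at the final consonant of each stem: -o when the stem ends in a voiceless consonant (*luk*, *at*); -ta when the stem ends in a voiced consonant (*uvfuj*, *red*).
*tisjuk*: final consonant = /k/, voiceless → -o → *tisjuko*.
Since the final consonant of *kaj* is /j/ (voiced), it takes -ta, giving *kajta*.

tisjuko, kajta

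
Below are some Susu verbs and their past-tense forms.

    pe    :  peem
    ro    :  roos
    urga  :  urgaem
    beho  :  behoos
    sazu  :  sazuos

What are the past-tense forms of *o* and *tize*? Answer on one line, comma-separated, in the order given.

The suffix is conditioned by the last vowel: -os when the last vowel of the stem is a rounded vowel (*ro*, *beho*, *sazu*); -em when the last vowel of the stem is an unrounded vowel (*pe*, *urga*).
*o* — last vowel /o/ (a rounded vowel) → -os → *oos*.
Since the last vowel of *tize* is /e/ (an unrounded vowel), it takes -em, giving *tizeem*.

oos, tizeem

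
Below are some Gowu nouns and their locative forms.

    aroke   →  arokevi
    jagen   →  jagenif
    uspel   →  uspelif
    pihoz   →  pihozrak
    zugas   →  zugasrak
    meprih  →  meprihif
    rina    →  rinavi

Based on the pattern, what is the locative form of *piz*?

pizrak

The suffix is conditioned by the final sound: -rak when the stem ends in a sibilant (*pihoz*, *zugas*); -if when the stem ends in a non-sibilant consonant (*jagen*, *uspel*, *meprih*); -vi when the stem ends in a vowel (*aroke*, *rina*).
*piz* — final sound /z/ (a sibilant) → -rak → *pizrak*.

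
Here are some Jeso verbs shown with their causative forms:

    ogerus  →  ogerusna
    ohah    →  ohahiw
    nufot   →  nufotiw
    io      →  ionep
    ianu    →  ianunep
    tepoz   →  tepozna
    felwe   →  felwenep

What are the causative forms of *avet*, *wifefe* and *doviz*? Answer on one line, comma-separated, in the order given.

avetiw, wifefenep, dovizna

Looking at the final sound of each stem: -na when the stem ends in a sibilant (*ogerus*, *tepoz*); -iw when the stem ends in a non-sibilant consonant (*ohah*, *nufot*); -nep when the stem ends in a vowel (*io*, *ianu*, *felwe*).
*avet* — final sound /t/ (a non-sibilant consonant) → -iw → *avetiw*.
*wifefe*: final sound = /e/, a vowel → -nep → *wifefenep*.
Since the final sound of *doviz* is /z/ (a sibilant), it takes -na, giving *dovizna*.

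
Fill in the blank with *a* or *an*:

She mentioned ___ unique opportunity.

The indefinite article is chosen by the initial *sound* of the following word, not its spelling.
*unique* begins with the sound /juː/ (u pronounced /juː/) — a consonant sound.
So the article is *a*: She mentioned a unique opportunity.

a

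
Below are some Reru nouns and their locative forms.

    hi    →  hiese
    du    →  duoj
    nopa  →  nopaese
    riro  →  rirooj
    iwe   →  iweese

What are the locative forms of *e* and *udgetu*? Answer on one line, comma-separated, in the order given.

eese, udgetuoj

The alternation tracks the last vowel of the stem — -oj when the last vowel of the stem is a rounded vowel (*du*, *riro*); -ese when the last vowel of the stem is an unrounded vowel (*hi*, *nopa*, *iwe*).
*e* — last vowel /e/ (an unrounded vowel) → -ese → *eese*.
*udgetu* — last vowel /u/ (a rounded vowel) → -oj → *udgetuoj*.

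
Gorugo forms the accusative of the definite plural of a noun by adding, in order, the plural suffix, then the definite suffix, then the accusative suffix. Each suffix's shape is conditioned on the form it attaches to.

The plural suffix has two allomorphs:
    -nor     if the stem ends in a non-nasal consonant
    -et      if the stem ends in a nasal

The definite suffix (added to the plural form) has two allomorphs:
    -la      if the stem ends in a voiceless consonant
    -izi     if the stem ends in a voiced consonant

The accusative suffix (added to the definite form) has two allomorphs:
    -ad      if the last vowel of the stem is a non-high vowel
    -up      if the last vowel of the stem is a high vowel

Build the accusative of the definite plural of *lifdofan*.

*lifdofan* — final consonant /n/ (a nasal) → -et → *lifdofanet*.
The final consonant of the plural form *lifdofanet* is /t/, which is voiceless, so the definite suffix is -la, giving *lifdofanetla*.
Since the last vowel of the definite form *lifdofanetla* is /a/ (a non-high vowel), it takes -ad, giving *lifdofanetlaad*.

lifdofanetlaad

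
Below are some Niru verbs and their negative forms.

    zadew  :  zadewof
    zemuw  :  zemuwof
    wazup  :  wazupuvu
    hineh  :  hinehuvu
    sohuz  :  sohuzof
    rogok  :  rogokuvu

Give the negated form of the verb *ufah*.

ufahuvu

Looking at the final consonant of each stem: -uvu when the stem ends in a voiceless consonant (*wazup*, *hineh*, *rogok*); -of when the stem ends in a voiced consonant (*zadew*, *zemuw*, *sohuz*).
Since the final consonant of *ufah* is /h/ (voiceless), it takes -uvu, giving *ufahuvu*.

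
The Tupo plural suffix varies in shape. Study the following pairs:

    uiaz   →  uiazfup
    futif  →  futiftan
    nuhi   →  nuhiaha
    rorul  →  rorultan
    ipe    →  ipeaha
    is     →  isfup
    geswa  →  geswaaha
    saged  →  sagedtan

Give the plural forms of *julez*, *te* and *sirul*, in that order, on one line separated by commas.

The suffix is conditioned by the final sound: -fup when the stem ends in a sibilant (*uiaz*, *is*); -tan when the stem ends in a non-sibilant consonant (*futif*, *rorul*, *saged*); -aha when the stem ends in a vowel (*nuhi*, *ipe*, *geswa*).
*julez* — final sound /z/ (a sibilant) → -fup → *julezfup*.
Since the final sound of *te* is /e/ (a vowel), it takes -aha, giving *teaha*.
*sirul* — final sound /l/ (a non-sibilant consonant) → -tan → *sirultan*.

julezfup, teaha, sirultan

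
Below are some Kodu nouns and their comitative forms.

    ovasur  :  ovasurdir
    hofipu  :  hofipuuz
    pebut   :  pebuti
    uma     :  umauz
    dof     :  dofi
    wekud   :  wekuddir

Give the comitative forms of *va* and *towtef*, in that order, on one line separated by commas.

The pattern is voicing of the final sound: -i when the stem ends in a voiceless consonant (*pebut*, *dof*); -dir when the stem ends in a voiced consonant (*ovasur*, *wekud*); -uz when the stem ends in a vowel (*hofipu*, *uma*).
The final sound of *va* is /a/, which is a vowel, so the suffix is -uz, giving *vauz*.
*towtef*: final sound = /f/, a voiceless consonant → -i → *towtefi*.

vauz, towtefi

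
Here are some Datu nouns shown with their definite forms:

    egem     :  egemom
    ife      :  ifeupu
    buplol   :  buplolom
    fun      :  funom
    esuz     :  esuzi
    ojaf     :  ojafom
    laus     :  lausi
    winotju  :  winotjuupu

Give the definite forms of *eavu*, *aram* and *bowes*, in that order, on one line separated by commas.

The suffix is conditioned by the final sound: -i when the stem ends in a sibilant (*esuz*, *laus*); -om when the stem ends in a non-sibilant consonant (*egem*, *buplol*, *fun*, *ojaf*); -upu when the stem ends in a vowel (*ife*, *winotju*).
*eavu*: final sound = /u/, a vowel → -upu → *eavuupu*.
*aram*: final sound = /m/, a non-sibilant consonant → -om → *aramom*.
The final sound of *bowes* is /s/, which is a sibilant, so the suffix is -i, giving *bowesi*.

eavuupu, aramom, bowesi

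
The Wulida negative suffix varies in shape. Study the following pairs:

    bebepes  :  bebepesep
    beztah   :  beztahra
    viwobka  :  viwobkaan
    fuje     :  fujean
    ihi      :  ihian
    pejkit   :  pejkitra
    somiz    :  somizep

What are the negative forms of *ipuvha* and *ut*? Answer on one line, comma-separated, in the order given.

ipuvhaan, utra

The pattern is sibilance of the final sound: -ep when the stem ends in a sibilant (*bebepes*, *somiz*); -ra when the stem ends in a non-sibilant consonant (*beztah*, *pejkit*); -an when the stem ends in a vowel (*viwobka*, *fuje*, *ihi*).
*ipuvha* — final sound /a/ (a vowel) → -an → *ipuvhaan*.
*ut* — final sound /t/ (a non-sibilant consonant) → -ra → *utra*.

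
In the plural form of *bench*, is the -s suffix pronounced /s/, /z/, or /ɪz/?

/ɪz/

The stem *bench* ends in a sibilant (/s, z, ʃ, ʒ, tʃ, dʒ/).
The plural suffix surfaces as /ɪz/ after sibilants, /s/ after other voiceless consonants, and /z/ after other voiced sounds.
So the plural -s on *bench* is pronounced /ɪz/.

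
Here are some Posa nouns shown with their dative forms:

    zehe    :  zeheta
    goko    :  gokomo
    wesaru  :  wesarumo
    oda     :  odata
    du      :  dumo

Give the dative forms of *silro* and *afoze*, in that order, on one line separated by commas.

The alternation tracks the last vowel of the stem — -mo when the last vowel of the stem is a rounded vowel (*goko*, *wesaru*, *du*); -ta when the last vowel of the stem is an unrounded vowel (*zehe*, *oda*).
Since the last vowel of *silro* is /o/ (a rounded vowel), it takes -mo, giving *silromo*.
The last vowel of *afoze* is /e/, which is an unrounded vowel, so the suffix is -ta, giving *afozeta*.

silromo, afozeta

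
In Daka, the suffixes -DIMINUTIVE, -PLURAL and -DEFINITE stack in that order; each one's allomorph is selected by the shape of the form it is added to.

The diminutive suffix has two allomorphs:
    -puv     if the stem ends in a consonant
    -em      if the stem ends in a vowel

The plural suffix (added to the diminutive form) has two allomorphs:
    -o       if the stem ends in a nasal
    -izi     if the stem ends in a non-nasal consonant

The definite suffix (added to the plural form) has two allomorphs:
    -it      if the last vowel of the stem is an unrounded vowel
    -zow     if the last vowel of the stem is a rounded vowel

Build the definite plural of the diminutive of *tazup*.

tazuppuviziit

*tazup*: final sound = /p/, a consonant → -puv → *tazuppuv*.
The final consonant of the diminutive form *tazuppuv* is /v/, which is non-nasal, so the plural suffix is -izi, giving *tazuppuvizi*.
The plural form *tazuppuvizi*: last vowel = /i/, an unrounded vowel → -it → *tazuppuviziit*.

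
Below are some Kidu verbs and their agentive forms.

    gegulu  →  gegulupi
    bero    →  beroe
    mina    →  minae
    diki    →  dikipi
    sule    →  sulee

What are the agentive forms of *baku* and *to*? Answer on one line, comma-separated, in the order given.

The pattern is height harmony: -pi when the last vowel of the stem is a high vowel (*gegulu*, *diki*); -e when the last vowel of the stem is a non-high vowel (*bero*, *mina*, *sule*).
Since the last vowel of *baku* is /u/ (a high vowel), it takes -pi, giving *bakupi*.
Since the last vowel of *to* is /o/ (a non-high vowel), it takes -e, giving *toe*.

bakupi, toe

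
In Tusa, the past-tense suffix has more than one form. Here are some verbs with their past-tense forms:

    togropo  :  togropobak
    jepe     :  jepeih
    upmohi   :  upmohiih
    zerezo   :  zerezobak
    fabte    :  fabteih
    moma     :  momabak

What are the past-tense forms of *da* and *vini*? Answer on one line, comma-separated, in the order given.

The suffix is conditioned by the last vowel: -ih when the last vowel of the stem is a front vowel (*jepe*, *upmohi*, *fabte*); -bak when the last vowel of the stem is a back vowel (*togropo*, *zerezo*, *moma*).
The last vowel of *da* is /a/, which is a back vowel, so the suffix is -bak, giving *dabak*.
*vini*: last vowel = /i/, a front vowel → -ih → *viniih*.

dabak, viniih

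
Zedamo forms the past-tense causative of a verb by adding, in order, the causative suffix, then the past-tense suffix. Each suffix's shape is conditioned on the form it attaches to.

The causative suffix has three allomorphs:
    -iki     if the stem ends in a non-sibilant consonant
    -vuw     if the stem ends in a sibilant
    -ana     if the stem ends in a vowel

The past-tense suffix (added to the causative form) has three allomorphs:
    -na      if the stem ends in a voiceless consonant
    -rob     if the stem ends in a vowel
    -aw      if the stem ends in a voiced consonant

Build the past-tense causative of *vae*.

The final sound of *vae* is /e/, which is a vowel, so the causative suffix is -ana, giving *vaeana*.
The causative form *vaeana* — final sound /a/ (a vowel) → -rob → *vaeanarob*.

vaeanarob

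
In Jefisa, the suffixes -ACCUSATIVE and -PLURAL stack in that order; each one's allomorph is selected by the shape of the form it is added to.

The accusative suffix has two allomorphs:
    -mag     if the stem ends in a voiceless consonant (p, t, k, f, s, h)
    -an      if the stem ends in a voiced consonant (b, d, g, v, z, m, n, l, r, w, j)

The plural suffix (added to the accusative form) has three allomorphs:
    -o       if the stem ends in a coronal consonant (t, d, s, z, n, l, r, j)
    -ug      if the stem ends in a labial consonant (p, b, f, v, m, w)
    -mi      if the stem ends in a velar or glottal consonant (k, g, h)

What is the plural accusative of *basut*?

*basut* — final consonant /t/ (voiceless) → -mag → *basutmag*.
The accusative form *basutmag* — final consonant /g/ (velar/glottal) → -mi → *basutmagmi*.

basutmagmi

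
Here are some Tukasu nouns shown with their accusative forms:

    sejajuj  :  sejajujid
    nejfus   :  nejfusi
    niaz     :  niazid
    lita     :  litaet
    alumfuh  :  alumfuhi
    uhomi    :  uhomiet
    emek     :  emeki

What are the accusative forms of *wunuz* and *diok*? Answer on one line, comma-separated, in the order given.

Looking at the final sound of each stem: -i when the stem ends in a voiceless consonant (*nejfus*, *alumfuh*, *emek*); -id when the stem ends in a voiced consonant (*sejajuj*, *niaz*); -et when the stem ends in a vowel (*lita*, *uhomi*).
Since the final sound of *wunuz* is /z/ (a voiced consonant), it takes -id, giving *wunuzid*.
The final sound of *diok* is /k/, which is a voiceless consonant, so the suffix is -i, giving *dioki*.

wunuzid, dioki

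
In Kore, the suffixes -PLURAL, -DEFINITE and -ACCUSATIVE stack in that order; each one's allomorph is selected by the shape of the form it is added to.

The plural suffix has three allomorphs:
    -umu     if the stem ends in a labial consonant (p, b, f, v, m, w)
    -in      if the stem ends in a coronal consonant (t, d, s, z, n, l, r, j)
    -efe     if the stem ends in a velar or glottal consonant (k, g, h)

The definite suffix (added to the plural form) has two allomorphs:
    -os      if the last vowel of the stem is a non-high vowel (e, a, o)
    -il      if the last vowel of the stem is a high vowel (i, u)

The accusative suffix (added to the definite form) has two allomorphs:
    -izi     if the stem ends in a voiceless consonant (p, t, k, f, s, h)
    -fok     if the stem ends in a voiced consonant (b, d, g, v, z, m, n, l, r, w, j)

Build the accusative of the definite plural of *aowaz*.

The final consonant of *aowaz* is /z/, which is coronal, so the plural suffix is -in, giving *aowazin*.
The plural form *aowazin* — last vowel /i/ (a high vowel) → -il → *aowazinil*.
Since the final consonant of the definite form *aowazinil* is /l/ (voiced), it takes -fok, giving *aowazinilfok*.

aowazinilfok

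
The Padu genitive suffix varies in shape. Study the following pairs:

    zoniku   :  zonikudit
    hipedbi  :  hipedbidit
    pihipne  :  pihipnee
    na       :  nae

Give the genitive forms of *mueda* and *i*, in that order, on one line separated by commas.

The suffix is conditioned by the last vowel: -dit when the last vowel of the stem is a high vowel (*zoniku*, *hipedbi*); -e when the last vowel of the stem is a non-high vowel (*pihipne*, *na*).
*mueda* — last vowel /a/ (a non-high vowel) → -e → *muedae*.
*i*: last vowel = /i/, a high vowel → -dit → *idit*.

muedae, idit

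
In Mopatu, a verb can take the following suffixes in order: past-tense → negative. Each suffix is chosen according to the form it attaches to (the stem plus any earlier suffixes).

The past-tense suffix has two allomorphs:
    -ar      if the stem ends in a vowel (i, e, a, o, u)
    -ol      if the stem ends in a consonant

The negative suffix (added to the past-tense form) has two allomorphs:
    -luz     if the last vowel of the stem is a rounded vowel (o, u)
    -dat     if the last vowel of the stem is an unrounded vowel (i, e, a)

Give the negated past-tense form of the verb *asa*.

asaardat

Since the final sound of *asa* is /a/ (a vowel), it takes -ar, giving *asaar*.
The past-tense form *asaar*: last vowel = /a/, an unrounded vowel → -dat → *asaardat*.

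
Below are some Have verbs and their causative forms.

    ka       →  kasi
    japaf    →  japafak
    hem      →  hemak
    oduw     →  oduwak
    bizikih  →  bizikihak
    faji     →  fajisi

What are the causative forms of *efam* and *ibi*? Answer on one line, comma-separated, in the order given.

efamak, ibisi

Looking at the final sound of each stem: -ak when the stem ends in a consonant (*japaf*, *hem*, *oduw*, *bizikih*); -si when the stem ends in a vowel (*ka*, *faji*).
The final sound of *efam* is /m/, which is a consonant, so the suffix is -ak, giving *efamak*.
Since the final sound of *ibi* is /i/ (a vowel), it takes -si, giving *ibisi*.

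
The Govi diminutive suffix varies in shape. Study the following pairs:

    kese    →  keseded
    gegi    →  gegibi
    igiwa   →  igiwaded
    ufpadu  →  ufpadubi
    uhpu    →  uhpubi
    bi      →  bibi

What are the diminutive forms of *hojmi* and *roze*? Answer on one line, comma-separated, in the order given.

hojmibi, rozeded

The suffix is conditioned by the last vowel: -bi when the last vowel of the stem is a high vowel (*gegi*, *ufpadu*, *uhpu*, *bi*); -ded when the last vowel of the stem is a non-high vowel (*kese*, *igiwa*).
The last vowel of *hojmi* is /i/, which is a high vowel, so the suffix is -bi, giving *hojmibi*.
*roze* — last vowel /e/ (a non-high vowel) → -ded → *rozeded*.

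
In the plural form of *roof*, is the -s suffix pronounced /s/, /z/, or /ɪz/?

The stem *roof* ends in a voiceless non-sibilant consonant.
The plural suffix surfaces as /ɪz/ after sibilants, /s/ after other voiceless consonants, and /z/ after other voiced sounds.
So the plural -s on *roof* is pronounced /s/.

/s/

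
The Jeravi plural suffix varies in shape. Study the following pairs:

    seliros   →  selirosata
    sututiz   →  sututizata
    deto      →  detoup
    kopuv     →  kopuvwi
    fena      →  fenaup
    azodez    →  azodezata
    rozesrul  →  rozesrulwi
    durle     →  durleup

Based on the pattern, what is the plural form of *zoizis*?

zoizisata

Looking at the final sound of each stem: -ata when the stem ends in a sibilant (*seliros*, *sututiz*, *azodez*); -wi when the stem ends in a non-sibilant consonant (*kopuv*, *rozesrul*); -up when the stem ends in a vowel (*deto*, *fena*, *durle*).
*zoizis*: final sound = /s/, a sibilant → -ata → *zoizisata*.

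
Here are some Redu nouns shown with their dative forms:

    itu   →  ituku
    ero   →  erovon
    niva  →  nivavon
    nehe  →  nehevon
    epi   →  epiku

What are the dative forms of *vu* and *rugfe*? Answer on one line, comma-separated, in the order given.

vuku, rugfevon

The pattern is height harmony: -ku when the last vowel of the stem is a high vowel (*itu*, *epi*); -von when the last vowel of the stem is a non-high vowel (*ero*, *niva*, *nehe*).
Since the last vowel of *vu* is /u/ (a high vowel), it takes -ku, giving *vuku*.
*rugfe* — last vowel /e/ (a non-high vowel) → -von → *rugfevon*.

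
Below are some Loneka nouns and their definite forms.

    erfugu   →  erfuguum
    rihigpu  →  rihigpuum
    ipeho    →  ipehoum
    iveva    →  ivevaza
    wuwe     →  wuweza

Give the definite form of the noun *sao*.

Looking at the last vowel of each stem: -um when the last vowel of the stem is a rounded vowel (*erfugu*, *rihigpu*, *ipeho*); -za when the last vowel of the stem is an unrounded vowel (*iveva*, *wuwe*).
*sao* — last vowel /o/ (a rounded vowel) → -um → *saoum*.

saoum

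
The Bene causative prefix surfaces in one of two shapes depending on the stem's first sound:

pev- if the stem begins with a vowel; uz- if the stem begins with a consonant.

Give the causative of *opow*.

pevopow

Since the first sound of *opow* is /o/ (a vowel), it takes pev-, giving *pevopow*.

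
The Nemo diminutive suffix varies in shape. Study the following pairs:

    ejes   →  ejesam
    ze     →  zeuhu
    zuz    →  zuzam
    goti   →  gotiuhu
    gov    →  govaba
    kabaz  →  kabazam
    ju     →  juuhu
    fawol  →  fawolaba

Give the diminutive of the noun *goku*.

The suffix is conditioned by the final sound: -am when the stem ends in a sibilant (*ejes*, *zuz*, *kabaz*); -aba when the stem ends in a non-sibilant consonant (*gov*, *fawol*); -uhu when the stem ends in a vowel (*ze*, *goti*, *ju*).
The final sound of *goku* is /u/, which is a vowel, so the suffix is -uhu, giving *gokuuhu*.

gokuuhu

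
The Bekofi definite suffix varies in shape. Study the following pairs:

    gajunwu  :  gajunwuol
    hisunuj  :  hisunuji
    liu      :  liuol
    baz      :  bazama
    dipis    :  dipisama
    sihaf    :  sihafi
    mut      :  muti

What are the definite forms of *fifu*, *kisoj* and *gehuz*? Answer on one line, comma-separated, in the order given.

fifuol, kisoji, gehuzama

Looking at the final sound of each stem: -ama when the stem ends in a sibilant (*baz*, *dipis*); -i when the stem ends in a non-sibilant consonant (*hisunuj*, *sihaf*, *mut*); -ol when the stem ends in a vowel (*gajunwu*, *liu*).
*fifu*: final sound = /u/, a vowel → -ol → *fifuol*.
*kisoj* — final sound /j/ (a non-sibilant consonant) → -i → *kisoji*.
*gehuz*: final sound = /z/, a sibilant → -ama → *gehuzama*.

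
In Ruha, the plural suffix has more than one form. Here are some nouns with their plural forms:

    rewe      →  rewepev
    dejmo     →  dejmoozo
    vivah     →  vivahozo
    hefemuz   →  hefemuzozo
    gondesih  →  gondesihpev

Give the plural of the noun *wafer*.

waferpev

The suffix is conditioned by the last vowel: -pev when the last vowel of the stem is a front vowel (*rewe*, *gondesih*); -ozo when the last vowel of the stem is a back vowel (*dejmo*, *vivah*, *hefemuz*).
Since the last vowel of *wafer* is /e/ (a front vowel), it takes -pev, giving *waferpev*.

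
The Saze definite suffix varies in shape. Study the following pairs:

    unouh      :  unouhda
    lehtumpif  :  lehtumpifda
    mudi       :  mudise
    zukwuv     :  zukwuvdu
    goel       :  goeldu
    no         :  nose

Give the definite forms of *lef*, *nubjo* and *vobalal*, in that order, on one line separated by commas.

lefda, nubjose, vobalaldu

The alternation tracks the final sound of the stem — -da when the stem ends in a voiceless consonant (*unouh*, *lehtumpif*); -du when the stem ends in a voiced consonant (*zukwuv*, *goel*); -se when the stem ends in a vowel (*mudi*, *no*).
The final sound of *lef* is /f/, which is a voiceless consonant, so the suffix is -da, giving *lefda*.
Since the final sound of *nubjo* is /o/ (a vowel), it takes -se, giving *nubjose*.
*vobalal*: final sound = /l/, a voiced consonant → -du → *vobalaldu*.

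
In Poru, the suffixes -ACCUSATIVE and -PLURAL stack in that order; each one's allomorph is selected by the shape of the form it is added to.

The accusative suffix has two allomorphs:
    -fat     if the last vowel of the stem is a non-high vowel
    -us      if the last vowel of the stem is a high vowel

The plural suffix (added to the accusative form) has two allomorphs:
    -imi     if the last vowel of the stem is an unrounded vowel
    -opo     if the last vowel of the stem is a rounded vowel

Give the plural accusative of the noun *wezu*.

wezuusopo

*wezu* — last vowel /u/ (a high vowel) → -us → *wezuus*.
The accusative form *wezuus*: last vowel = /u/, a rounded vowel → -opo → *wezuusopo*.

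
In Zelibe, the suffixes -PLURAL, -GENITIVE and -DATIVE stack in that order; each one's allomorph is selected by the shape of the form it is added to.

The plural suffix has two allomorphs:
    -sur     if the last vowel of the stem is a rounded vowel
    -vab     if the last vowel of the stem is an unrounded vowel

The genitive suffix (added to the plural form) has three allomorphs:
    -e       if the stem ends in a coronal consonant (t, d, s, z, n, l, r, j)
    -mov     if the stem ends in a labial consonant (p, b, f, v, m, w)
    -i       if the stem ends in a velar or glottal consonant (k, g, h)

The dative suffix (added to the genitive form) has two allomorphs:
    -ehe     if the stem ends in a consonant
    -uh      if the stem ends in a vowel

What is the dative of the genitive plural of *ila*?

ilavabmovehe

The last vowel of *ila* is /a/, which is an unrounded vowel, so the plural suffix is -vab, giving *ilavab*.
The plural form *ilavab*: final consonant = /b/, labial → -mov → *ilavabmov*.
Since the final sound of the genitive form *ilavabmov* is /v/ (a consonant), it takes -ehe, giving *ilavabmovehe*.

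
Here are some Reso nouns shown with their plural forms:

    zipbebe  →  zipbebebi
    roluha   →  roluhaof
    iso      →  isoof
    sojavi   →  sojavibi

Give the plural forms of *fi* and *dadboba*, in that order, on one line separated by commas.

fibi, dadbobaof

The pattern is front/back vowel harmony: -bi when the last vowel of the stem is a front vowel (*zipbebe*, *sojavi*); -of when the last vowel of the stem is a back vowel (*roluha*, *iso*).
Since the last vowel of *fi* is /i/ (a front vowel), it takes -bi, giving *fibi*.
*dadboba*: last vowel = /a/, a back vowel → -of → *dadbobaof*.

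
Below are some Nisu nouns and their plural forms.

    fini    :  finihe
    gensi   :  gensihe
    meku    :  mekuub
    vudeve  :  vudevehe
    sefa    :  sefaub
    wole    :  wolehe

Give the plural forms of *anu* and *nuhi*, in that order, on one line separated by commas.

anuub, nuhihe

The suffix is conditioned by the last vowel: -he when the last vowel of the stem is a front vowel (*fini*, *gensi*, *vudeve*, *wole*); -ub when the last vowel of the stem is a back vowel (*meku*, *sefa*).
Since the last vowel of *anu* is /u/ (a back vowel), it takes -ub, giving *anuub*.
The last vowel of *nuhi* is /i/, which is a front vowel, so the suffix is -he, giving *nuhihe*.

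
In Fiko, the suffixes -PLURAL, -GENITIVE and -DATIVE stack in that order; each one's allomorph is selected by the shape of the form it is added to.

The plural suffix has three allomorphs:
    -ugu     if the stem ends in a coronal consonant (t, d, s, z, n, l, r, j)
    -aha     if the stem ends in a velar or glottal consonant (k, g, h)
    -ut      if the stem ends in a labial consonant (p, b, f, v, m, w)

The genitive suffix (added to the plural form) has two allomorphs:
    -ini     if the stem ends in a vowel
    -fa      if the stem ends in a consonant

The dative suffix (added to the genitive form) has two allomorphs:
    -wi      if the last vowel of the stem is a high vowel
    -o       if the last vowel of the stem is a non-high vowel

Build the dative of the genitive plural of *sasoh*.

sasohahainiwi

*sasoh* — final consonant /h/ (velar/glottal) → -aha → *sasohaha*.
The plural form *sasohaha*: final sound = /a/, a vowel → -ini → *sasohahaini*.
The last vowel of the genitive form *sasohahaini* is /i/, which is a high vowel, so the dative suffix is -wi, giving *sasohahainiwi*.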